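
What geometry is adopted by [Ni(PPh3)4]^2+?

Summing ligand charges against the +2 overall charge gives an oxidation state of +2 for nickel.
Ni sits in group 10, so the d-electron count is 10 − 2 = 8.
With 4 monodentate ligands the coordination number is 4.
Triphenylphosphine is a strong-field ligand (high in the spectrochemical series).
A 3d d⁸ ion with strong-field ligands gains enough CFSE to favour square planar over tetrahedral.

square planar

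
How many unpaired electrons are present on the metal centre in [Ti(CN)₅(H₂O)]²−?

Summing ligand charges against the −2 overall charge gives an oxidation state of +3 for titanium.
Ti sits in group 4, so the d-electron count is 4 − 3 = 1.
In an octahedral field the d¹ configuration is t₂g¹e_g⁰ (only one arrangement possible), giving 1 unpaired electron.

1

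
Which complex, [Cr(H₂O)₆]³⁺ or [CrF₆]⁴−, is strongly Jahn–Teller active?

[CrF₆]⁴−

[Cr(H₂O)₆]³⁺: Ligand charges: water is neutral. With an overall charge of +3 the chromium centre must be in the +3 oxidation state. Cr sits in group 6, so the d-electron count is 6 − 3 = 3. The d³ configuration leaves the e_g set evenly filled (or empty) — no strong Jahn–Teller driving force.
[CrF₆]⁴−: Ligand charges: each fluoride is −1. With an overall charge of −4 the chromium centre must be in the +2 oxidation state. Chromium is a group-6 element; Cr(II) is therefore d⁴. Fluoride is a weak-field ligand for a first-row metal, so the complex is high-spin. The t₂g³e_g¹ (high-spin) configuration has an unevenly filled e_g set; the Jahn–Teller theorem predicts a tetragonal distortion (typically axial elongation) to lift the degeneracy.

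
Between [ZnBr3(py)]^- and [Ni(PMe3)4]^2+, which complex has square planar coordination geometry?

For [ZnBr3(py)]^-: Ligand charges: each bromide is −1; pyridine is neutral. With an overall charge of −1 the zinc centre must be in the +2 oxidation state. Zn sits in group 12, so the d-electron count is 12 − 2 = 10. A d¹⁰ ion has no crystal-field stabilisation preference between square planar and tetrahedral, so four ligands adopt the sterically favoured tetrahedral geometry. → tetrahedral.
For [Ni(PMe3)4]^2+: Trimethylphosphine is neutral; balancing the +2 overall charge requires Ni(II). Group 10 minus oxidation state 2 gives a d⁸ configuration. Trimethylphosphine is a strong-field ligand (high in the spectrochemical series). A 3d d⁸ ion with strong-field ligands gains enough CFSE to favour square planar over tetrahedral. → square planar.

[Ni(PMe3)4]^2+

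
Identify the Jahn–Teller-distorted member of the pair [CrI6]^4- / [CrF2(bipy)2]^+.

[CrI6]^4-: Each iodide is −1; balancing the −4 overall charge requires Cr(II). Chromium is a group-6 element; Cr(II) is therefore d⁴. Iodide is a weak-field ligand for a first-row metal, so the complex is high-spin. The t₂g³e_g¹ (high-spin) configuration has an unevenly filled e_g set; the Jahn–Teller theorem predicts a tetragonal distortion (typically axial elongation) to lift the degeneracy.
[CrF2(bipy)2]^+: Each fluoride is −1; 2,2′-bipyridine is neutral; balancing the +1 overall charge requires Cr(III). Group 6 minus oxidation state 3 gives a d³ configuration. The d³ configuration leaves the e_g set evenly filled (or empty) — no strong Jahn–Teller driving force.

[CrI6]^4-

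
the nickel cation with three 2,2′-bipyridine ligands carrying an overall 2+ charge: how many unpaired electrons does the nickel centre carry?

2

Ligand charges: 2,2′-bipyridine is neutral. With an overall charge of +2 the nickel centre must be in the +2 oxidation state.
Group 10 minus oxidation state 2 gives a d⁸ configuration.
Counting donor atoms: 3×2,2′-bipyridine (bidentate) → 6 donors. Coordination number = 6.
In an octahedral field the d⁸ configuration is t₂g⁶e_g² (only one arrangement possible), giving 2 unpaired electrons.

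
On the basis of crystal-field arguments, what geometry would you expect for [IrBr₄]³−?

Each bromide is −1; balancing the −3 overall charge requires Ir(I).
Ir sits in group 9, so the d-electron count is 9 − 1 = 8.
Coordination number: 4.
A 5d d⁸ ion has a large crystal-field splitting; square planar leaves the high-energy d_{x²−y²} orbital empty and maximises CFSE.

square planar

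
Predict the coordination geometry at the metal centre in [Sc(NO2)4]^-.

Ligand charges: each nitro (N-bound nitrite) is −1. With an overall charge of −1 the scandium centre must be in the +3 oxidation state.
Sc sits in group 3, so the d-electron count is 3 − 3 = 0.
Coordination number: 4.
A d⁰ ion has no crystal-field stabilisation preference between square planar and tetrahedral, so four ligands adopt the sterically favoured tetrahedral geometry.

tetrahedral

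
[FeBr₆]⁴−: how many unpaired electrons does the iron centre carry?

4 unpaired electrons

Summing ligand charges against the −4 overall charge gives an oxidation state of +2 for iron.
Iron is a group-8 element; Fe(II) is therefore d⁶.
The spin state decides the count: Bromide is a weak-field ligand for a first-row metal, so the complex is high-spin.
An octahedral high-spin d⁶ ion is t₂g⁴e_g², giving 4 unpaired electrons.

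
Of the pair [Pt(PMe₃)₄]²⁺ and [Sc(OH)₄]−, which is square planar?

[Pt(PMe₃)₄]²⁺

For [Pt(PMe₃)₄]²⁺: Ligand charges: trimethylphosphine is neutral. With an overall charge of +2 the platinum centre must be in the +2 oxidation state. Platinum is a group-10 element; Pt(II) is therefore d⁸. A 5d d⁸ ion has a large crystal-field splitting; square planar leaves the high-energy d_{x²−y²} orbital empty and maximises CFSE. → square planar.
For [Sc(OH)₄]−: Each hydroxide is −1; balancing the −1 overall charge requires Sc(III). Scandium is a group-3 element; Sc(III) is therefore d⁰. A d⁰ ion has no crystal-field stabilisation preference between square planar and tetrahedral, so four ligands adopt the sterically favoured tetrahedral geometry. → tetrahedral.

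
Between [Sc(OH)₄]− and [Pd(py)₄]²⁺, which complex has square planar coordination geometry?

[Pd(py)₄]²⁺

For [Sc(OH)₄]−: Summing ligand charges against the −1 overall charge gives an oxidation state of +3 for scandium. Sc sits in group 3, so the d-electron count is 3 − 3 = 0. A d⁰ ion has no crystal-field stabilisation preference between square planar and tetrahedral, so four ligands adopt the sterically favoured tetrahedral geometry. → tetrahedral.
For [Pd(py)₄]²⁺: Ligand charges: pyridine is neutral. With an overall charge of +2 the palladium centre must be in the +2 oxidation state. Group 10 minus oxidation state 2 gives a d⁸ configuration. A 4d d⁸ ion has a large crystal-field splitting; square planar leaves the high-energy d_{x²−y²} orbital empty and maximises CFSE. → square planar.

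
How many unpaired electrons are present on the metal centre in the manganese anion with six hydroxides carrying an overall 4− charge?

5

Summing ligand charges against the −4 overall charge gives an oxidation state of +2 for manganese.
Mn sits in group 7, so the d-electron count is 7 − 2 = 5.
The spin state decides the count: Hydroxide is a weak-field ligand for a first-row metal, so the complex is high-spin.
An octahedral high-spin d⁵ ion is t₂g³e_g², giving 5 unpaired electrons.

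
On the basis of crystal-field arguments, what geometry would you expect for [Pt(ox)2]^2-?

square planar

Ligand charges: each oxalate is −2. With an overall charge of −2 the platinum centre must be in the +2 oxidation state.
Pt sits in group 10, so the d-electron count is 10 − 2 = 8.
Counting donor atoms: 2×oxalate (bidentate) → 4 donors. Coordination number = 4.
A 5d d⁸ ion has a large crystal-field splitting; square planar leaves the high-energy d_{x²−y²} orbital empty and maximises CFSE.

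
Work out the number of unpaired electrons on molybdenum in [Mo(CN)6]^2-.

2 unpaired electrons

Summing ligand charges against the −2 overall charge gives an oxidation state of +4 for molybdenum.
Molybdenum is a group-6 element; Mo(IV) is therefore d².
In an octahedral field the d² configuration is t₂g²e_g⁰ (only one arrangement possible), giving 2 unpaired electrons.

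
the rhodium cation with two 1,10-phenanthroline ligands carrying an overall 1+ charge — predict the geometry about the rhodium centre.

square planar

Summing ligand charges against the +1 overall charge gives an oxidation state of +1 for rhodium.
Rh sits in group 9, so the d-electron count is 9 − 1 = 8.
Counting donor atoms: 2×1,10-phenanthroline (bidentate) → 4 donors. Coordination number = 4.
A 4d d⁸ ion has a large crystal-field splitting; square planar leaves the high-energy d_{x²−y²} orbital empty and maximises CFSE.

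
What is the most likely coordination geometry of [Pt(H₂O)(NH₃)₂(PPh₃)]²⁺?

Water is neutral; ammonia is neutral; triphenylphosphine is neutral; balancing the +2 overall charge requires Pt(II).
Pt sits in group 10, so the d-electron count is 10 − 2 = 8.
Coordination number: 4.
A 5d d⁸ ion has a large crystal-field splitting; square planar leaves the high-energy d_{x²−y²} orbital empty and maximises CFSE.

square planar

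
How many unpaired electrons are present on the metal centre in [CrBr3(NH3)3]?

Ligand charges: each bromide is −1; ammonia is neutral. With an overall charge of 0 the chromium centre must be in the +3 oxidation state.
Group 6 minus oxidation state 3 gives a d³ configuration.
In an octahedral field the d³ configuration is t₂g³e_g⁰ (only one arrangement possible), giving 3 unpaired electrons.

3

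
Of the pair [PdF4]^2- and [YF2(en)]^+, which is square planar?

[PdF4]^2-

For [PdF4]^2-: Ligand charges: each fluoride is −1. With an overall charge of −2 the palladium centre must be in the +2 oxidation state. Pd sits in group 10, so the d-electron count is 10 − 2 = 8. A 4d d⁸ ion has a large crystal-field splitting; square planar leaves the high-energy d_{x²−y²} orbital empty and maximises CFSE. → square planar.
For [YF2(en)]^+: Ligand charges: each fluoride is −1; ethylenediamine is neutral. With an overall charge of +1 the yttrium centre must be in the +3 oxidation state. Yttrium is a group-3 element; Y(III) is therefore d⁰. A d⁰ ion has no crystal-field stabilisation preference between square planar and tetrahedral, so four ligands adopt the sterically favoured tetrahedral geometry. → tetrahedral.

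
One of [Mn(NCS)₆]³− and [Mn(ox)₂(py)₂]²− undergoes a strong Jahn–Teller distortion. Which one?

[Mn(NCS)₆]³−

[Mn(NCS)₆]³−: Each isothiocyanate is −1; balancing the −3 overall charge requires Mn(III). Mn sits in group 7, so the d-electron count is 7 − 3 = 4. Isothiocyanate is a weak-field ligand for a first-row metal, so the complex is high-spin. The t₂g³e_g¹ (high-spin) configuration has an unevenly filled e_g set; the Jahn–Teller theorem predicts a tetragonal distortion (typically axial elongation) to lift the degeneracy.
[Mn(ox)₂(py)₂]²−: Each oxalate is −2; pyridine is neutral; balancing the −2 overall charge requires Mn(II). Mn sits in group 7, so the d-electron count is 7 − 2 = 5. Oxalate is a weak-field ligand for a first-row metal, so the complex is high-spin. The d⁵ configuration leaves the e_g set evenly filled (or empty) — no strong Jahn–Teller driving force.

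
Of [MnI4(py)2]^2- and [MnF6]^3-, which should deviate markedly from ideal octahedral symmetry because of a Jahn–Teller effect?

[MnF6]^3-

[MnI4(py)2]^2-: Each iodide is −1; pyridine is neutral; balancing the −2 overall charge requires Mn(II). Group 7 minus oxidation state 2 gives a d⁵ configuration. Iodide is a weak-field ligand for a first-row metal, so the complex is high-spin. The d⁵ configuration leaves the e_g set evenly filled (or empty) — no strong Jahn–Teller driving force.
[MnF6]^3-: Each fluoride is −1; balancing the −3 overall charge requires Mn(III). Manganese is a group-7 element; Mn(III) is therefore d⁴. Fluoride is a weak-field ligand for a first-row metal, so the complex is high-spin. The t₂g³e_g¹ (high-spin) configuration has an unevenly filled e_g set; the Jahn–Teller theorem predicts a tetragonal distortion (typically axial elongation) to lift the degeneracy.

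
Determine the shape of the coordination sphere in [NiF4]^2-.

tetrahedral

Summing ligand charges against the −2 overall charge gives an oxidation state of +2 for nickel.
Group 10 minus oxidation state 2 gives a d⁸ configuration.
With 4 monodentate ligands the coordination number is 4.
Fluoride is a weak-field ligand.
With weak-field ligands the CFSE gain from square planar is small, so a 3d d⁸ ion takes the sterically preferred tetrahedral geometry.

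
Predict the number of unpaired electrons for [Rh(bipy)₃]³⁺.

0

2,2′-bipyridine is neutral; balancing the +3 overall charge requires Rh(III).
Rhodium is a group-9 element; Rh(III) is therefore d⁶.
Counting donor atoms: 3×2,2′-bipyridine (bidentate) → 6 donors. Coordination number = 6.
The spin state decides the count: a 4d ion has a large Δₒ and is invariably low-spin.
An octahedral low-spin d⁶ ion is t₂g⁶e_g⁰, giving 0 unpaired electrons.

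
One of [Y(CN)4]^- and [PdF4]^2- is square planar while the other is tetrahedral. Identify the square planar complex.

[PdF4]^2-

For [Y(CN)4]^-: Each cyanide is −1; balancing the −1 overall charge requires Y(III). Yttrium is a group-3 element; Y(III) is therefore d⁰. A d⁰ ion has no crystal-field stabilisation preference between square planar and tetrahedral, so four ligands adopt the sterically favoured tetrahedral geometry. → tetrahedral.
For [PdF4]^2-: Each fluoride is −1; balancing the −2 overall charge requires Pd(II). Group 10 minus oxidation state 2 gives a d⁸ configuration. A 4d d⁸ ion has a large crystal-field splitting; square planar leaves the high-energy d_{x²−y²} orbital empty and maximises CFSE. → square planar.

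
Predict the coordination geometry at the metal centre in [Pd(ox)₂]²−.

Each oxalate is −2; balancing the −2 overall charge requires Pd(II).
Group 10 minus oxidation state 2 gives a d⁸ configuration.
Counting donor atoms: 2×oxalate (bidentate) → 4 donors. Coordination number = 4.
A 4d d⁸ ion has a large crystal-field splitting; square planar leaves the high-energy d_{x²−y²} orbital empty and maximises CFSE.

square planar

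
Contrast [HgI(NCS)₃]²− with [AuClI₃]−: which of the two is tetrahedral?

[HgI(NCS)₃]²−

For [HgI(NCS)₃]²−: Summing ligand charges against the −2 overall charge gives an oxidation state of +2 for mercury. Hg sits in group 12, so the d-electron count is 12 − 2 = 10. A d¹⁰ ion has no crystal-field stabilisation preference between square planar and tetrahedral, so four ligands adopt the sterically favoured tetrahedral geometry. → tetrahedral.
For [AuClI₃]−: Each chloride is −1; each iodide is −1; balancing the −1 overall charge requires Au(III). Group 11 minus oxidation state 3 gives a d⁸ configuration. A 5d d⁸ ion has a large crystal-field splitting; square planar leaves the high-energy d_{x²−y²} orbital empty and maximises CFSE. → square planar.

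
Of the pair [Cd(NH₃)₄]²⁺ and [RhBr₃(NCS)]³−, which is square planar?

[RhBr₃(NCS)]³−

For [Cd(NH₃)₄]²⁺: Ligand charges: ammonia is neutral. With an overall charge of +2 the cadmium centre must be in the +2 oxidation state. Group 12 minus oxidation state 2 gives a d¹⁰ configuration. A d¹⁰ ion has no crystal-field stabilisation preference between square planar and tetrahedral, so four ligands adopt the sterically favoured tetrahedral geometry. → tetrahedral.
For [RhBr₃(NCS)]³−: Ligand charges: each bromide is −1; each isothiocyanate is −1. With an overall charge of −3 the rhodium centre must be in the +1 oxidation state. Rhodium is a group-9 element; Rh(I) is therefore d⁸. A 4d d⁸ ion has a large crystal-field splitting; square planar leaves the high-energy d_{x²−y²} orbital empty and maximises CFSE. → square planar.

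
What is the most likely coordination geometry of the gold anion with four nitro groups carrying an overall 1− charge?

square planar

Ligand charges: each nitro (N-bound nitrite) is −1. With an overall charge of −1 the gold centre must be in the +3 oxidation state.
Group 11 minus oxidation state 3 gives a d⁸ configuration.
With 4 monodentate ligands the coordination number is 4.
A 5d d⁸ ion has a large crystal-field splitting; square planar leaves the high-energy d_{x²−y²} orbital empty and maximises CFSE.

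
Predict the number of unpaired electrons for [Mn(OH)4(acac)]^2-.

Ligand charges: each hydroxide is −1; each acetylacetonate is −1. With an overall charge of −2 the manganese centre must be in the +3 oxidation state.
Manganese is a group-7 element; Mn(III) is therefore d⁴.
Counting donor atoms: 4×hydroxide (monodentate) → 4 donors; 1×acetylacetonate (bidentate) → 2 donors. Coordination number = 6.
The spin state decides the count: Acetylacetonate and hydroxide are weak-field ligands for a first-row metal, so the complex is high-spin.
An octahedral high-spin d⁴ ion is t₂g³e_g¹, giving 4 unpaired electrons.

4 unpaired electrons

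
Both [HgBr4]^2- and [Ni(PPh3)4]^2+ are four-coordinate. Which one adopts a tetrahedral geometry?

For [HgBr4]^2-: Each bromide is −1; balancing the −2 overall charge requires Hg(II). Hg sits in group 12, so the d-electron count is 12 − 2 = 10. A d¹⁰ ion has no crystal-field stabilisation preference between square planar and tetrahedral, so four ligands adopt the sterically favoured tetrahedral geometry. → tetrahedral.
For [Ni(PPh3)4]^2+: Summing ligand charges against the +2 overall charge gives an oxidation state of +2 for nickel. Ni sits in group 10, so the d-electron count is 10 − 2 = 8. Triphenylphosphine is a strong-field ligand (high in the spectrochemical series). A 3d d⁸ ion with strong-field ligands gains enough CFSE to favour square planar over tetrahedral. → square planar.

[HgBr4]^2-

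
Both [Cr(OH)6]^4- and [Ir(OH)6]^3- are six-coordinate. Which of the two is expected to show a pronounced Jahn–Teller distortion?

[Cr(OH)6]^4-

[Cr(OH)6]^4-: Each hydroxide is −1; balancing the −4 overall charge requires Cr(II). Group 6 minus oxidation state 2 gives a d⁴ configuration. Hydroxide is a weak-field ligand for a first-row metal, so the complex is high-spin. The t₂g³e_g¹ (high-spin) configuration has an unevenly filled e_g set; the Jahn–Teller theorem predicts a tetragonal distortion (typically axial elongation) to lift the degeneracy.
[Ir(OH)6]^3-: Each hydroxide is −1; balancing the −3 overall charge requires Ir(III). Iridium is a group-9 element; Ir(III) is therefore d⁶. A 5d ion has a large Δₒ and is invariably low-spin. The d⁶ configuration leaves the e_g set evenly filled (or empty) — no strong Jahn–Teller driving force.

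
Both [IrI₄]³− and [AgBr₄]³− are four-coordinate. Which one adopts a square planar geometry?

For [IrI₄]³−: Summing ligand charges against the −3 overall charge gives an oxidation state of +1 for iridium. Ir sits in group 9, so the d-electron count is 9 − 1 = 8. A 5d d⁸ ion has a large crystal-field splitting; square planar leaves the high-energy d_{x²−y²} orbital empty and maximises CFSE. → square planar.
For [AgBr₄]³−: Summing ligand charges against the −3 overall charge gives an oxidation state of +1 for silver. Group 11 minus oxidation state 1 gives a d¹⁰ configuration. A d¹⁰ ion has no crystal-field stabilisation preference between square planar and tetrahedral, so four ligands adopt the sterically favoured tetrahedral geometry. → tetrahedral.

[IrI₄]³−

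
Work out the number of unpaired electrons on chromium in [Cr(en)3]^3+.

Summing ligand charges against the +3 overall charge gives an oxidation state of +3 for chromium.
Chromium is a group-6 element; Cr(III) is therefore d³.
Counting donor atoms: 3×ethylenediamine (bidentate) → 6 donors. Coordination number = 6.
In an octahedral field the d³ configuration is t₂g³e_g⁰ (only one arrangement possible), giving 3 unpaired electrons.

3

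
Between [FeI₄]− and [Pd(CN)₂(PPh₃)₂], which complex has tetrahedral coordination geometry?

For [FeI₄]−: Each iodide is −1; balancing the −1 overall charge requires Fe(III). Fe sits in group 8, so the d-electron count is 8 − 3 = 5. A high-spin d⁵ ion has zero CFSE in either geometry, so four ligands adopt the sterically favoured tetrahedral geometry. → tetrahedral.
For [Pd(CN)₂(PPh₃)₂]: Each cyanide is −1; triphenylphosphine is neutral; balancing the 0 overall charge requires Pd(II). Pd sits in group 10, so the d-electron count is 10 − 2 = 8. A 4d d⁸ ion has a large crystal-field splitting; square planar leaves the high-energy d_{x²−y²} orbital empty and maximises CFSE. → square planar.

[FeI₄]−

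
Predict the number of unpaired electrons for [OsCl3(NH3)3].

1

Summing ligand charges against the 0 overall charge gives an oxidation state of +3 for osmium.
Os sits in group 8, so the d-electron count is 8 − 3 = 5.
The spin state decides the count: a 5d ion has a large Δₒ and is invariably low-spin.
An octahedral low-spin d⁵ ion is t₂g⁵e_g⁰, giving 1 unpaired electron.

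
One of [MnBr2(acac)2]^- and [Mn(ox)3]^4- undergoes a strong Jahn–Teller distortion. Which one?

[MnBr2(acac)2]^-

[MnBr2(acac)2]^-: Ligand charges: each bromide is −1; each acetylacetonate is −1. With an overall charge of −1 the manganese centre must be in the +3 oxidation state. Group 7 minus oxidation state 3 gives a d⁴ configuration. Acetylacetonate and bromide are weak-field ligands for a first-row metal, so the complex is high-spin. The t₂g³e_g¹ (high-spin) configuration has an unevenly filled e_g set; the Jahn–Teller theorem predicts a tetragonal distortion (typically axial elongation) to lift the degeneracy.
[Mn(ox)3]^4-: Summing ligand charges against the −4 overall charge gives an oxidation state of +2 for manganese. Group 7 minus oxidation state 2 gives a d⁵ configuration. Oxalate is a weak-field ligand for a first-row metal, so the complex is high-spin. The d⁵ configuration leaves the e_g set evenly filled (or empty) — no strong Jahn–Teller driving force.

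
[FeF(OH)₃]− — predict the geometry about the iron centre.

Ligand charges: each fluoride is −1; each hydroxide is −1. With an overall charge of −1 the iron centre must be in the +3 oxidation state.
Fe sits in group 8, so the d-electron count is 8 − 3 = 5.
With 4 monodentate ligands the coordination number is 4.
Fluoride and hydroxide are weak-field ligands.
A high-spin d⁵ ion has zero CFSE in either geometry, so four ligands adopt the sterically favoured tetrahedral geometry.

tetrahedral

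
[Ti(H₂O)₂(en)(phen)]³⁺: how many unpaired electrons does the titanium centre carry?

Water is neutral; ethylenediamine is neutral; 1,10-phenanthroline is neutral; balancing the +3 overall charge requires Ti(III).
Titanium is a group-4 element; Ti(III) is therefore d¹.
Counting donor atoms: 2×water (monodentate) → 2 donors; 1×ethylenediamine (bidentate) → 2 donors; 1×1,10-phenanthroline (bidentate) → 2 donors. Coordination number = 6.
In an octahedral field the d¹ configuration is t₂g¹e_g⁰ (only one arrangement possible), giving 1 unpaired electron.

1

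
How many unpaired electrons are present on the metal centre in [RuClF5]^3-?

Each chloride is −1; each fluoride is −1; balancing the −3 overall charge requires Ru(III).
Ru sits in group 8, so the d-electron count is 8 − 3 = 5.
The spin state decides the count: a 4d ion has a large Δₒ and is invariably low-spin.
An octahedral low-spin d⁵ ion is t₂g⁵e_g⁰, giving 1 unpaired electron.

1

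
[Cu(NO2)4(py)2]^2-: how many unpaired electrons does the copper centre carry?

Each nitro (N-bound nitrite) is −1; pyridine is neutral; balancing the −2 overall charge requires Cu(II).
Group 11 minus oxidation state 2 gives a d⁹ configuration.
In an octahedral field the d⁹ configuration is t₂g⁶e_g³ (only one arrangement possible), giving 1 unpaired electron.

1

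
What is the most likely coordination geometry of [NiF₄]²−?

tetrahedral

Ligand charges: each fluoride is −1. With an overall charge of −2 the nickel centre must be in the +2 oxidation state.
Group 10 minus oxidation state 2 gives a d⁸ configuration.
With 4 monodentate ligands the coordination number is 4.
Fluoride is a weak-field ligand.
With weak-field ligands the CFSE gain from square planar is small, so a 3d d⁸ ion takes the sterically preferred tetrahedral geometry.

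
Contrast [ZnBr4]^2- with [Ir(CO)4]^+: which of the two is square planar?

For [ZnBr4]^2-: Summing ligand charges against the −2 overall charge gives an oxidation state of +2 for zinc. Group 12 minus oxidation state 2 gives a d¹⁰ configuration. A d¹⁰ ion has no crystal-field stabilisation preference between square planar and tetrahedral, so four ligands adopt the sterically favoured tetrahedral geometry. → tetrahedral.
For [Ir(CO)4]^+: Carbonyl is neutral; balancing the +1 overall charge requires Ir(I). Iridium is a group-9 element; Ir(I) is therefore d⁸. A 5d d⁸ ion has a large crystal-field splitting; square planar leaves the high-energy d_{x²−y²} orbital empty and maximises CFSE. → square planar.

[Ir(CO)4]^+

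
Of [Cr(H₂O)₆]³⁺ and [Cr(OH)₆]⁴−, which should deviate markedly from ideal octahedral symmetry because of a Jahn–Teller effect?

[Cr(H₂O)₆]³⁺: Ligand charges: water is neutral. With an overall charge of +3 the chromium centre must be in the +3 oxidation state. Group 6 minus oxidation state 3 gives a d³ configuration. The d³ configuration leaves the e_g set evenly filled (or empty) — no strong Jahn–Teller driving force.
[Cr(OH)₆]⁴−: Ligand charges: each hydroxide is −1. With an overall charge of −4 the chromium centre must be in the +2 oxidation state. Cr sits in group 6, so the d-electron count is 6 − 2 = 4. Hydroxide is a weak-field ligand for a first-row metal, so the complex is high-spin. The t₂g³e_g¹ (high-spin) configuration has an unevenly filled e_g set; the Jahn–Teller theorem predicts a tetragonal distortion (typically axial elongation) to lift the degeneracy.

[Cr(OH)₆]⁴−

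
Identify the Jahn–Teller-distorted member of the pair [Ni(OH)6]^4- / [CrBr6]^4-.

[Ni(OH)6]^4-: Each hydroxide is −1; balancing the −4 overall charge requires Ni(II). Ni sits in group 10, so the d-electron count is 10 − 2 = 8. The d⁸ configuration leaves the e_g set evenly filled (or empty) — no strong Jahn–Teller driving force.
[CrBr6]^4-: Each bromide is −1; balancing the −4 overall charge requires Cr(II). Cr sits in group 6, so the d-electron count is 6 − 2 = 4. Bromide is a weak-field ligand for a first-row metal, so the complex is high-spin. The t₂g³e_g¹ (high-spin) configuration has an unevenly filled e_g set; the Jahn–Teller theorem predicts a tetragonal distortion (typically axial elongation) to lift the degeneracy.

[CrBr6]^4-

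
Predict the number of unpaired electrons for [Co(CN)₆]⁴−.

1

Ligand charges: each cyanide is −1. With an overall charge of −4 the cobalt centre must be in the +2 oxidation state.
Co sits in group 9, so the d-electron count is 9 − 2 = 7.
The spin state decides the count: Cyanide is a strong-field ligand (high in the spectrochemical series) for a first-row metal, so the complex is low-spin.
An octahedral low-spin d⁷ ion is t₂g⁶e_g¹, giving 1 unpaired electron.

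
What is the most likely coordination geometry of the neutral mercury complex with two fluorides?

linear

Summing ligand charges against the 0 overall charge gives an oxidation state of +2 for mercury.
Group 12 minus oxidation state 2 gives a d¹⁰ configuration.
Coordination number: 2.
A d¹⁰ ion with only two ligands adopts a linear arrangement (sp hybridisation; no CFSE preference).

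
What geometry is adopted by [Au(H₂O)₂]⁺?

Ligand charges: water is neutral. With an overall charge of +1 the gold centre must be in the +1 oxidation state.
Group 11 minus oxidation state 1 gives a d¹⁰ configuration.
Coordination number: 2.
A d¹⁰ ion with only two ligands adopts a linear arrangement (sp hybridisation; no CFSE preference).

linear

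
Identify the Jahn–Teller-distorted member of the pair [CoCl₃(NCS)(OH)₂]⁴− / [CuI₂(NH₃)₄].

[CoCl₃(NCS)(OH)₂]⁴−: Each chloride is −1; each isothiocyanate is −1; each hydroxide is −1; balancing the −4 overall charge requires Co(II). Cobalt is a group-9 element; Co(II) is therefore d⁷. Chloride, hydroxide, and isothiocyanate are weak-field ligands for a first-row metal, so the complex is high-spin. The d⁷ configuration leaves the e_g set evenly filled (or empty) — no strong Jahn–Teller driving force.
[CuI₂(NH₃)₄]: Ligand charges: each iodide is −1; ammonia is neutral. With an overall charge of 0 the copper centre must be in the +2 oxidation state. Copper is a group-11 element; Cu(II) is therefore d⁹. The t₂g⁶e_g³ configuration has an unevenly filled e_g set; the Jahn–Teller theorem predicts a tetragonal distortion (typically axial elongation) to lift the degeneracy.

[CuI₂(NH₃)₄]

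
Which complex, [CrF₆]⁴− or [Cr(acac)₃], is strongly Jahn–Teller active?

[CrF₆]⁴−: Each fluoride is −1; balancing the −4 overall charge requires Cr(II). Cr sits in group 6, so the d-electron count is 6 − 2 = 4. Fluoride is a weak-field ligand for a first-row metal, so the complex is high-spin. The t₂g³e_g¹ (high-spin) configuration has an unevenly filled e_g set; the Jahn–Teller theorem predicts a tetragonal distortion (typically axial elongation) to lift the degeneracy.
[Cr(acac)₃]: Summing ligand charges against the 0 overall charge gives an oxidation state of +3 for chromium. Cr sits in group 6, so the d-electron count is 6 − 3 = 3. The d³ configuration leaves the e_g set evenly filled (or empty) — no strong Jahn–Teller driving force.

[CrF₆]⁴−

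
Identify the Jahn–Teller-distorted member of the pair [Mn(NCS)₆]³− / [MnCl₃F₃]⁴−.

[Mn(NCS)₆]³−

[Mn(NCS)₆]³−: Ligand charges: each isothiocyanate is −1. With an overall charge of −3 the manganese centre must be in the +3 oxidation state. Manganese is a group-7 element; Mn(III) is therefore d⁴. Isothiocyanate is a weak-field ligand for a first-row metal, so the complex is high-spin. The t₂g³e_g¹ (high-spin) configuration has an unevenly filled e_g set; the Jahn–Teller theorem predicts a tetragonal distortion (typically axial elongation) to lift the degeneracy.
[MnCl₃F₃]⁴−: Summing ligand charges against the −4 overall charge gives an oxidation state of +2 for manganese. Manganese is a group-7 element; Mn(II) is therefore d⁵. Chloride and fluoride are weak-field ligands for a first-row metal, so the complex is high-spin. The d⁵ configuration leaves the e_g set evenly filled (or empty) — no strong Jahn–Teller driving force.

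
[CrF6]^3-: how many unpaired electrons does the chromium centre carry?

3

Summing ligand charges against the −3 overall charge gives an oxidation state of +3 for chromium.
Chromium is a group-6 element; Cr(III) is therefore d³.
In an octahedral field the d³ configuration is t₂g³e_g⁰ (only one arrangement possible), giving 3 unpaired electrons.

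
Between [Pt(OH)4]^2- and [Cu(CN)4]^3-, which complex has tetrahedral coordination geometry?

For [Pt(OH)4]^2-: Each hydroxide is −1; balancing the −2 overall charge requires Pt(II). Group 10 minus oxidation state 2 gives a d⁸ configuration. A 5d d⁸ ion has a large crystal-field splitting; square planar leaves the high-energy d_{x²−y²} orbital empty and maximises CFSE. → square planar.
For [Cu(CN)4]^3-: Each cyanide is −1; balancing the −3 overall charge requires Cu(I). Copper is a group-11 element; Cu(I) is therefore d¹⁰. A d¹⁰ ion has no crystal-field stabilisation preference between square planar and tetrahedral, so four ligands adopt the sterically favoured tetrahedral geometry. → tetrahedral.

[Cu(CN)4]^3-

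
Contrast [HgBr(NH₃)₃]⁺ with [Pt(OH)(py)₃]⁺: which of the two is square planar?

[Pt(OH)(py)₃]⁺

For [HgBr(NH₃)₃]⁺: Each bromide is −1; ammonia is neutral; balancing the +1 overall charge requires Hg(II). Mercury is a group-12 element; Hg(II) is therefore d¹⁰. A d¹⁰ ion has no crystal-field stabilisation preference between square planar and tetrahedral, so four ligands adopt the sterically favoured tetrahedral geometry. → tetrahedral.
For [Pt(OH)(py)₃]⁺: Ligand charges: each hydroxide is −1; pyridine is neutral. With an overall charge of +1 the platinum centre must be in the +2 oxidation state. Pt sits in group 10, so the d-electron count is 10 − 2 = 8. A 5d d⁸ ion has a large crystal-field splitting; square planar leaves the high-energy d_{x²−y²} orbital empty and maximises CFSE. → square planar.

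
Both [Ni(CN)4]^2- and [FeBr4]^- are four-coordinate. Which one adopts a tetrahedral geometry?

[FeBr4]^-

For [Ni(CN)4]^2-: Each cyanide is −1; balancing the −2 overall charge requires Ni(II). Ni sits in group 10, so the d-electron count is 10 − 2 = 8. Cyanide is a strong-field ligand (high in the spectrochemical series). A 3d d⁸ ion with strong-field ligands gains enough CFSE to favour square planar over tetrahedral. → square planar.
For [FeBr4]^-: Each bromide is −1; balancing the −1 overall charge requires Fe(III). Fe sits in group 8, so the d-electron count is 8 − 3 = 5. A high-spin d⁵ ion has zero CFSE in either geometry, so four ligands adopt the sterically favoured tetrahedral geometry. → tetrahedral.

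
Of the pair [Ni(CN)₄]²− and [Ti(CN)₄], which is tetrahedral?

[Ti(CN)₄]

For [Ni(CN)₄]²−: Each cyanide is −1; balancing the −2 overall charge requires Ni(II). Ni sits in group 10, so the d-electron count is 10 − 2 = 8. Cyanide is a strong-field ligand (high in the spectrochemical series). A 3d d⁸ ion with strong-field ligands gains enough CFSE to favour square planar over tetrahedral. → square planar.
For [Ti(CN)₄]: Ligand charges: each cyanide is −1. With an overall charge of 0 the titanium centre must be in the +4 oxidation state. Titanium is a group-4 element; Ti(IV) is therefore d⁰. A d⁰ ion has no crystal-field stabilisation preference between square planar and tetrahedral, so four ligands adopt the sterically favoured tetrahedral geometry. → tetrahedral.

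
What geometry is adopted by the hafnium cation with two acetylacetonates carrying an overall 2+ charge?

Summing ligand charges against the +2 overall charge gives an oxidation state of +4 for hafnium.
Hf sits in group 4, so the d-electron count is 4 − 4 = 0.
Counting donor atoms: 2×acetylacetonate (bidentate) → 4 donors. Coordination number = 4.
A d⁰ ion has no crystal-field stabilisation preference between square planar and tetrahedral, so four ligands adopt the sterically favoured tetrahedral geometry.

tetrahedral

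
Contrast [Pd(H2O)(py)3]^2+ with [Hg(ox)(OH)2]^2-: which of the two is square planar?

[Pd(H2O)(py)3]^2+

For [Pd(H2O)(py)3]^2+: Summing ligand charges against the +2 overall charge gives an oxidation state of +2 for palladium. Group 10 minus oxidation state 2 gives a d⁸ configuration. A 4d d⁸ ion has a large crystal-field splitting; square planar leaves the high-energy d_{x²−y²} orbital empty and maximises CFSE. → square planar.
For [Hg(ox)(OH)2]^2-: Each oxalate is −2; each hydroxide is −1; balancing the −2 overall charge requires Hg(II). Mercury is a group-12 element; Hg(II) is therefore d¹⁰. A d¹⁰ ion has no crystal-field stabilisation preference between square planar and tetrahedral, so four ligands adopt the sterically favoured tetrahedral geometry. → tetrahedral.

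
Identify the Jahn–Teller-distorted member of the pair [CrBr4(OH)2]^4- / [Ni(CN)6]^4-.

[CrBr4(OH)2]^4-: Each bromide is −1; each hydroxide is −1; balancing the −4 overall charge requires Cr(II). Chromium is a group-6 element; Cr(II) is therefore d⁴. Bromide and hydroxide are weak-field ligands for a first-row metal, so the complex is high-spin. The t₂g³e_g¹ (high-spin) configuration has an unevenly filled e_g set; the Jahn–Teller theorem predicts a tetragonal distortion (typically axial elongation) to lift the degeneracy.
[Ni(CN)6]^4-: Each cyanide is −1; balancing the −4 overall charge requires Ni(II). Nickel is a group-10 element; Ni(II) is therefore d⁸. The d⁸ configuration leaves the e_g set evenly filled (or empty) — no strong Jahn–Teller driving force.

[CrBr4(OH)2]^4-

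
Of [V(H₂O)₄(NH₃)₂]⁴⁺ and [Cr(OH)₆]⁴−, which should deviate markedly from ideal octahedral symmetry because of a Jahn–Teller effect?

[V(H₂O)₄(NH₃)₂]⁴⁺: Summing ligand charges against the +4 overall charge gives an oxidation state of +4 for vanadium. Group 5 minus oxidation state 4 gives a d¹ configuration. The d¹ configuration leaves the e_g set evenly filled (or empty) — no strong Jahn–Teller driving force.
[Cr(OH)₆]⁴−: Each hydroxide is −1; balancing the −4 overall charge requires Cr(II). Cr sits in group 6, so the d-electron count is 6 − 2 = 4. Hydroxide is a weak-field ligand for a first-row metal, so the complex is high-spin. The t₂g³e_g¹ (high-spin) configuration has an unevenly filled e_g set; the Jahn–Teller theorem predicts a tetragonal distortion (typically axial elongation) to lift the degeneracy.

[Cr(OH)₆]⁴−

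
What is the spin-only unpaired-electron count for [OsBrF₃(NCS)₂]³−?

Summing ligand charges against the −3 overall charge gives an oxidation state of +3 for osmium.
Os sits in group 8, so the d-electron count is 8 − 3 = 5.
The spin state decides the count: a 5d ion has a large Δₒ and is invariably low-spin.
An octahedral low-spin d⁵ ion is t₂g⁵e_g⁰, giving 1 unpaired electron.

1 unpaired electron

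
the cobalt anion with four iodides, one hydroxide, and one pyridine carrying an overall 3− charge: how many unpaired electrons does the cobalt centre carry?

3 unpaired electrons

Summing ligand charges against the −3 overall charge gives an oxidation state of +2 for cobalt.
Group 9 minus oxidation state 2 gives a d⁷ configuration.
The spin state decides the count: Hydroxide and iodide are weak-field ligands for a first-row metal, so the complex is high-spin.
An octahedral high-spin d⁷ ion is t₂g⁵e_g², giving 3 unpaired electrons.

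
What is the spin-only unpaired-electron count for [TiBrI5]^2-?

Summing ligand charges against the −2 overall charge gives an oxidation state of +4 for titanium.
Group 4 minus oxidation state 4 gives a d⁰ configuration.
In an octahedral field the d⁰ configuration is t₂g⁰e_g⁰, giving 0 unpaired electrons.

0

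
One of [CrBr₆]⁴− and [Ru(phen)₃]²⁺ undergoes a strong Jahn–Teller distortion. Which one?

[CrBr₆]⁴−: Summing ligand charges against the −4 overall charge gives an oxidation state of +2 for chromium. Group 6 minus oxidation state 2 gives a d⁴ configuration. Bromide is a weak-field ligand for a first-row metal, so the complex is high-spin. The t₂g³e_g¹ (high-spin) configuration has an unevenly filled e_g set; the Jahn–Teller theorem predicts a tetragonal distortion (typically axial elongation) to lift the degeneracy.
[Ru(phen)₃]²⁺: Summing ligand charges against the +2 overall charge gives an oxidation state of +2 for ruthenium. Group 8 minus oxidation state 2 gives a d⁶ configuration. A 4d ion has a large Δₒ and is invariably low-spin. The d⁶ configuration leaves the e_g set evenly filled (or empty) — no strong Jahn–Teller driving force.

[CrBr₆]⁴−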